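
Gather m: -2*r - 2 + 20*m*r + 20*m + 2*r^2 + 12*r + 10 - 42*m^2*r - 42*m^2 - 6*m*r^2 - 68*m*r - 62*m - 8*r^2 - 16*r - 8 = m^2*(-42*r - 42) + m*(-6*r^2 - 48*r - 42) - 6*r^2 - 6*r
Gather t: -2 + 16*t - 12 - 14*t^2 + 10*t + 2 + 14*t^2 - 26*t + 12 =0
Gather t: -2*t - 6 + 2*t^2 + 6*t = 2*t^2 + 4*t - 6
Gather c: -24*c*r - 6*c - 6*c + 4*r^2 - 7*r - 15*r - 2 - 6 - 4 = c*(-24*r - 12) + 4*r^2 - 22*r - 12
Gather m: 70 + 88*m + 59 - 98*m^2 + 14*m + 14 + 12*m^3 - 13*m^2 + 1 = 12*m^3 - 111*m^2 + 102*m + 144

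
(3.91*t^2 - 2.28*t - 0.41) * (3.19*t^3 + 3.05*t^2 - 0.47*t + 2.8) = 12.4729*t^5 + 4.6523*t^4 - 10.0996*t^3 + 10.7691*t^2 - 6.1913*t - 1.148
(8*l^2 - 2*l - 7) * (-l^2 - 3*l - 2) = -8*l^4 - 22*l^3 - 3*l^2 + 25*l + 14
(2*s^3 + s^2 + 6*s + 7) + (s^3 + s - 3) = 3*s^3 + s^2 + 7*s + 4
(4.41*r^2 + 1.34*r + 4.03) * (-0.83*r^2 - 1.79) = -3.6603*r^4 - 1.1122*r^3 - 11.2388*r^2 - 2.3986*r - 7.2137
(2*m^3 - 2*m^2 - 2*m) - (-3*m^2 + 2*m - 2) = 2*m^3 + m^2 - 4*m + 2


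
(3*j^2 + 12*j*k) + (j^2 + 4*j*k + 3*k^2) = 4*j^2 + 16*j*k + 3*k^2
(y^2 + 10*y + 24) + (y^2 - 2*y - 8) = 2*y^2 + 8*y + 16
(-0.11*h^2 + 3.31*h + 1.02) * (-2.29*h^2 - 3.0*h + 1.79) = 0.2519*h^4 - 7.2499*h^3 - 12.4627*h^2 + 2.8649*h + 1.8258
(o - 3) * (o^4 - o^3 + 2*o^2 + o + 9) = o^5 - 4*o^4 + 5*o^3 - 5*o^2 + 6*o - 27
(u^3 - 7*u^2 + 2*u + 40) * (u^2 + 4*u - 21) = u^5 - 3*u^4 - 47*u^3 + 195*u^2 + 118*u - 840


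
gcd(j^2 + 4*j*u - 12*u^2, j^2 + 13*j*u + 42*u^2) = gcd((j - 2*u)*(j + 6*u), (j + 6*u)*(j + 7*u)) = j + 6*u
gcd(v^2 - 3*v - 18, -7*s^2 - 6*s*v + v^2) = 1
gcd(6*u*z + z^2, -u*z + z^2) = z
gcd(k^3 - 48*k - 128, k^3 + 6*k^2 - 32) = k^2 + 8*k + 16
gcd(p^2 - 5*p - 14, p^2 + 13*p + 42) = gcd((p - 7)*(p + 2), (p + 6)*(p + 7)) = 1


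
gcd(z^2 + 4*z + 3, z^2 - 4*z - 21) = z + 3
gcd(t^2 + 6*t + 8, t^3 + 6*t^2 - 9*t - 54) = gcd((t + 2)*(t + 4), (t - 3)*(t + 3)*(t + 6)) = 1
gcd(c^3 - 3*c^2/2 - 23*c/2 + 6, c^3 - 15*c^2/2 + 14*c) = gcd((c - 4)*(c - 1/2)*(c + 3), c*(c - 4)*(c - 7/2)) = c - 4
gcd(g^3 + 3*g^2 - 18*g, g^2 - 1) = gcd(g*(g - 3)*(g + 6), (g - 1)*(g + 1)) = 1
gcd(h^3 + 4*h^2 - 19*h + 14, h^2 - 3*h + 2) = h^2 - 3*h + 2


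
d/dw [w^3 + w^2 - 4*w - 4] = 3*w^2 + 2*w - 4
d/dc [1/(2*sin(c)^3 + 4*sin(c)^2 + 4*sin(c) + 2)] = (-4*sin(c) + 3*cos(c)^2 - 5)*cos(c)/(2*(sin(c) + 1)^2*(sin(c)^2 + sin(c) + 1)^2)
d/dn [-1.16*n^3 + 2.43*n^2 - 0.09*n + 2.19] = -3.48*n^2 + 4.86*n - 0.09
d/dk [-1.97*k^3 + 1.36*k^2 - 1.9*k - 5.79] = -5.91*k^2 + 2.72*k - 1.9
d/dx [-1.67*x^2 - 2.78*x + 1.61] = -3.34*x - 2.78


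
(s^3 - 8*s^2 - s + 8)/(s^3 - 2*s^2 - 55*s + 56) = (s + 1)/(s + 7)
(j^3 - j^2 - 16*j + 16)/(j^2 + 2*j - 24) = (j^2 + 3*j - 4)/(j + 6)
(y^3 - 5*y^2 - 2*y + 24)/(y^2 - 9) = (y^2 - 2*y - 8)/(y + 3)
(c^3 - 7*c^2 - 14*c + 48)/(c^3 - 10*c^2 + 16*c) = (c + 3)/c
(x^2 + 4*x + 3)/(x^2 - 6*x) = (x^2 + 4*x + 3)/(x*(x - 6))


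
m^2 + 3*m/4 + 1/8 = (m + 1/4)*(m + 1/2)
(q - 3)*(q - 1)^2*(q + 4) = q^4 - q^3 - 13*q^2 + 25*q - 12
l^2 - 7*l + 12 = (l - 4)*(l - 3)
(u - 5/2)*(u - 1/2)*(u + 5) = u^3 + 2*u^2 - 55*u/4 + 25/4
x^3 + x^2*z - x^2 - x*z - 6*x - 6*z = (x - 3)*(x + 2)*(x + z)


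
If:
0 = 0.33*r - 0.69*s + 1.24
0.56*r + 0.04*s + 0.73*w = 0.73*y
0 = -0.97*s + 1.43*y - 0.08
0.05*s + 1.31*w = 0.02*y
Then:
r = 2.69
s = 3.08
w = -0.08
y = 2.15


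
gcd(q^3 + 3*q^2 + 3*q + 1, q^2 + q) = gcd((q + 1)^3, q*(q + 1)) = q + 1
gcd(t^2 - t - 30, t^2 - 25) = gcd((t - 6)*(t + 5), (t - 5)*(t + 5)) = t + 5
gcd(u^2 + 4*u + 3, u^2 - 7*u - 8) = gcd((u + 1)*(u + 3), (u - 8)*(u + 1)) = u + 1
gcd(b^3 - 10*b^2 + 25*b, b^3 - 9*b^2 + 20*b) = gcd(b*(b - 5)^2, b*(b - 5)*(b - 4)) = b^2 - 5*b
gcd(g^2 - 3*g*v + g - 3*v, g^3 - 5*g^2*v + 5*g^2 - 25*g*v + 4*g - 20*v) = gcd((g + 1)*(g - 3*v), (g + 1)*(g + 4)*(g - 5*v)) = g + 1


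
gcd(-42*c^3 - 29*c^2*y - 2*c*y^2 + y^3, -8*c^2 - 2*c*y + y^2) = 2*c + y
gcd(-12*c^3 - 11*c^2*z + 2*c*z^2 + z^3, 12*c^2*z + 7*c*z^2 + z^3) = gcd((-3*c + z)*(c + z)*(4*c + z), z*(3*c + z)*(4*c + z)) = 4*c + z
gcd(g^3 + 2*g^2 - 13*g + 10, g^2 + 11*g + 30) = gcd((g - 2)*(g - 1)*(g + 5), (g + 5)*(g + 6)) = g + 5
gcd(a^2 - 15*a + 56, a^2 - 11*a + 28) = a - 7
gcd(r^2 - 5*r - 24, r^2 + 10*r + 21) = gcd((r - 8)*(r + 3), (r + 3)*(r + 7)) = r + 3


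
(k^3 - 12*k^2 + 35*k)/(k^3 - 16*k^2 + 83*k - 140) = k/(k - 4)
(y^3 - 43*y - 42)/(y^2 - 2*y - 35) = (y^2 + 7*y + 6)/(y + 5)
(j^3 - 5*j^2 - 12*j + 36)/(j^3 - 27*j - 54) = (j - 2)/(j + 3)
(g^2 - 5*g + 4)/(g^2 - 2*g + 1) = (g - 4)/(g - 1)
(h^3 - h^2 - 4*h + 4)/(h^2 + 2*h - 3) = (h^2 - 4)/(h + 3)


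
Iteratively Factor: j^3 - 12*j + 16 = (j - 2)*(j^2 + 2*j - 8) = (j - 2)*(j + 4)*(j - 2)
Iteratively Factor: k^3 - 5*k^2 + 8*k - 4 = (k - 2)*(k^2 - 3*k + 2) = (k - 2)*(k - 1)*(k - 2)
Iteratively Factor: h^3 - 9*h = (h - 3)*(h^2 + 3*h) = h*(h - 3)*(h + 3)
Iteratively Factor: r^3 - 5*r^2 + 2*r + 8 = (r - 4)*(r^2 - r - 2) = (r - 4)*(r - 2)*(r + 1)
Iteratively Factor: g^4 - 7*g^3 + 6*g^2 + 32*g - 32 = (g - 1)*(g^3 - 6*g^2 + 32) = (g - 4)*(g - 1)*(g^2 - 2*g - 8) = (g - 4)*(g - 1)*(g + 2)*(g - 4)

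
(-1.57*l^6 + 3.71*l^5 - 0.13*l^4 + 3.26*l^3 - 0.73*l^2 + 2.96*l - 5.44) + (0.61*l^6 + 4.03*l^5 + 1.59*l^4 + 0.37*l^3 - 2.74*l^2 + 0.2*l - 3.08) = -0.96*l^6 + 7.74*l^5 + 1.46*l^4 + 3.63*l^3 - 3.47*l^2 + 3.16*l - 8.52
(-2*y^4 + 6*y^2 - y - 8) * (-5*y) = 10*y^5 - 30*y^3 + 5*y^2 + 40*y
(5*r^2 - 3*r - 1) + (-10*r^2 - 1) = -5*r^2 - 3*r - 2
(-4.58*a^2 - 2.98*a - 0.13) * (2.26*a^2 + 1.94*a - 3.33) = -10.3508*a^4 - 15.62*a^3 + 9.1764*a^2 + 9.6712*a + 0.4329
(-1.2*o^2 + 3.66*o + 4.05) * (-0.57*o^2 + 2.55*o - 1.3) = 0.684*o^4 - 5.1462*o^3 + 8.5845*o^2 + 5.5695*o - 5.265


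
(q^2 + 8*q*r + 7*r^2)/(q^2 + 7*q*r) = (q + r)/q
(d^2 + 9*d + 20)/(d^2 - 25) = (d + 4)/(d - 5)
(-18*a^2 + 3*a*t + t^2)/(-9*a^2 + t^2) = (6*a + t)/(3*a + t)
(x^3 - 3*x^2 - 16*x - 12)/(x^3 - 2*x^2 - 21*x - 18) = (x + 2)/(x + 3)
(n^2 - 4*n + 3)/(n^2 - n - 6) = (n - 1)/(n + 2)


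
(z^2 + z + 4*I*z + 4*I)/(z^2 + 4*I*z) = (z + 1)/z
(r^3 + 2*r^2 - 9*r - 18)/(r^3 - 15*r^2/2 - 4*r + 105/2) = 2*(r^2 + 5*r + 6)/(2*r^2 - 9*r - 35)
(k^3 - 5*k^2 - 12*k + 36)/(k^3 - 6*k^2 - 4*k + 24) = (k + 3)/(k + 2)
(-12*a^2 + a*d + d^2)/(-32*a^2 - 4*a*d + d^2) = (3*a - d)/(8*a - d)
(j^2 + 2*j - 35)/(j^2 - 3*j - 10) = (j + 7)/(j + 2)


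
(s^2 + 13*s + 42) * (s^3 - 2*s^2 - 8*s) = s^5 + 11*s^4 + 8*s^3 - 188*s^2 - 336*s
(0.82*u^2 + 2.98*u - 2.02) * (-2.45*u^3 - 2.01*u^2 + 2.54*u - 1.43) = -2.009*u^5 - 8.9492*u^4 + 1.042*u^3 + 10.4568*u^2 - 9.3922*u + 2.8886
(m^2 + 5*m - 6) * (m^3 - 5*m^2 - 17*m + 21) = m^5 - 48*m^3 - 34*m^2 + 207*m - 126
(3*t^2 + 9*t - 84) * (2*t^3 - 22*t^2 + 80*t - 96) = 6*t^5 - 48*t^4 - 126*t^3 + 2280*t^2 - 7584*t + 8064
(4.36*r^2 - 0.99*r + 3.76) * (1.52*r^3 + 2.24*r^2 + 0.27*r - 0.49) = 6.6272*r^5 + 8.2616*r^4 + 4.6748*r^3 + 6.0187*r^2 + 1.5003*r - 1.8424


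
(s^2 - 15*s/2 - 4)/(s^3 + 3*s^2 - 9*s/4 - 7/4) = 2*(s - 8)/(2*s^2 + 5*s - 7)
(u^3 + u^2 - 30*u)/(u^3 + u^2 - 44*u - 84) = u*(u - 5)/(u^2 - 5*u - 14)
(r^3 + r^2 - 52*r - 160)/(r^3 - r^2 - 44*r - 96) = (r + 5)/(r + 3)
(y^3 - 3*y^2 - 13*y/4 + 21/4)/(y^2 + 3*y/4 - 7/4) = (4*y^2 - 8*y - 21)/(4*y + 7)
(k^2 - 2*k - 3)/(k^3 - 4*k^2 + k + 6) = 1/(k - 2)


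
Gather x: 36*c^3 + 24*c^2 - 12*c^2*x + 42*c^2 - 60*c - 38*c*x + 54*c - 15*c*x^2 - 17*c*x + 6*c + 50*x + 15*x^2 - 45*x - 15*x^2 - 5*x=36*c^3 + 66*c^2 - 15*c*x^2 + x*(-12*c^2 - 55*c)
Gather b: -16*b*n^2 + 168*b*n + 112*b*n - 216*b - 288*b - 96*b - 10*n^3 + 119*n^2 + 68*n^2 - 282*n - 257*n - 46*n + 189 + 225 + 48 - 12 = b*(-16*n^2 + 280*n - 600) - 10*n^3 + 187*n^2 - 585*n + 450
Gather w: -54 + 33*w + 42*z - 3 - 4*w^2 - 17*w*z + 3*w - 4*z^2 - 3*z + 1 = -4*w^2 + w*(36 - 17*z) - 4*z^2 + 39*z - 56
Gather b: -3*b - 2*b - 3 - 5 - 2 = -5*b - 10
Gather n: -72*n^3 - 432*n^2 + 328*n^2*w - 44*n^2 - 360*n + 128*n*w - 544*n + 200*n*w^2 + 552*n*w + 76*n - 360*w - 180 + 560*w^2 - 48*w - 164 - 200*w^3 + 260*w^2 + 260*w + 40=-72*n^3 + n^2*(328*w - 476) + n*(200*w^2 + 680*w - 828) - 200*w^3 + 820*w^2 - 148*w - 304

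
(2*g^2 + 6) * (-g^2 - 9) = -2*g^4 - 24*g^2 - 54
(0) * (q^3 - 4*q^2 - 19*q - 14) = 0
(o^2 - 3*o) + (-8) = o^2 - 3*o - 8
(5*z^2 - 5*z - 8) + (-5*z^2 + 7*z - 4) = 2*z - 12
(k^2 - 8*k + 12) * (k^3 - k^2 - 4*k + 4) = k^5 - 9*k^4 + 16*k^3 + 24*k^2 - 80*k + 48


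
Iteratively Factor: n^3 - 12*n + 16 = (n + 4)*(n^2 - 4*n + 4) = (n - 2)*(n + 4)*(n - 2)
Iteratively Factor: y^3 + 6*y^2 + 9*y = (y + 3)*(y^2 + 3*y) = y*(y + 3)*(y + 3)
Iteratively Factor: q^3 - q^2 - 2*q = (q)*(q^2 - q - 2) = q*(q + 1)*(q - 2)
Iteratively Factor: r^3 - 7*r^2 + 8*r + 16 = (r - 4)*(r^2 - 3*r - 4) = (r - 4)^2*(r + 1)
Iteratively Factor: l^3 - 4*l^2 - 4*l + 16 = (l - 4)*(l^2 - 4) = (l - 4)*(l + 2)*(l - 2)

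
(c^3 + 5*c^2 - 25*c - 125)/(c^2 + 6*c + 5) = (c^2 - 25)/(c + 1)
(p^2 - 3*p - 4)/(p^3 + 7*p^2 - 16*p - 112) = (p + 1)/(p^2 + 11*p + 28)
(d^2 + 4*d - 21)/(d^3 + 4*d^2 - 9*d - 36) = (d + 7)/(d^2 + 7*d + 12)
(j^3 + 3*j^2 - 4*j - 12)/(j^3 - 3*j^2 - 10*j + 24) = (j + 2)/(j - 4)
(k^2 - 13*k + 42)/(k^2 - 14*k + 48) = (k - 7)/(k - 8)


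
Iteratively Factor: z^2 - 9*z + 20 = (z - 5)*(z - 4)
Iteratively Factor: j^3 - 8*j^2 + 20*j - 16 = (j - 2)*(j^2 - 6*j + 8) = (j - 4)*(j - 2)*(j - 2)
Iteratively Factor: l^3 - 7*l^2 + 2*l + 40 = (l + 2)*(l^2 - 9*l + 20) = (l - 4)*(l + 2)*(l - 5)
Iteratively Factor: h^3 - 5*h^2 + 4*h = (h - 4)*(h^2 - h) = (h - 4)*(h - 1)*(h)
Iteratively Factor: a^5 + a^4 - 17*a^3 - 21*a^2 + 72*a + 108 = (a + 2)*(a^4 - a^3 - 15*a^2 + 9*a + 54) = (a + 2)*(a + 3)*(a^3 - 4*a^2 - 3*a + 18) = (a - 3)*(a + 2)*(a + 3)*(a^2 - a - 6) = (a - 3)^2*(a + 2)*(a + 3)*(a + 2)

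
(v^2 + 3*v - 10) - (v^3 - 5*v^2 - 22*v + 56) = -v^3 + 6*v^2 + 25*v - 66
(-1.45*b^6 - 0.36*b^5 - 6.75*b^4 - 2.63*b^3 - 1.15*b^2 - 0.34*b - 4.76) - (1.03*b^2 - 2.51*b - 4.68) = -1.45*b^6 - 0.36*b^5 - 6.75*b^4 - 2.63*b^3 - 2.18*b^2 + 2.17*b - 0.0800000000000001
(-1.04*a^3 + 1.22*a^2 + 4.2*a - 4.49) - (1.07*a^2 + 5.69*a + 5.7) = -1.04*a^3 + 0.15*a^2 - 1.49*a - 10.19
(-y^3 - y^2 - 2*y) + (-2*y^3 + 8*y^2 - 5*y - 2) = -3*y^3 + 7*y^2 - 7*y - 2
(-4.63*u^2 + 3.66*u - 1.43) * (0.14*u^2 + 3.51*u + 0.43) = -0.6482*u^4 - 15.7389*u^3 + 10.6555*u^2 - 3.4455*u - 0.6149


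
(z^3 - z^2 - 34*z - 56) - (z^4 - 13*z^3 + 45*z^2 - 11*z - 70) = -z^4 + 14*z^3 - 46*z^2 - 23*z + 14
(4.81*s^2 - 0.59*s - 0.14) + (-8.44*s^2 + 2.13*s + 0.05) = -3.63*s^2 + 1.54*s - 0.09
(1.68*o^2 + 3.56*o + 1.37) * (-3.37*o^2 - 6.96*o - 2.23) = -5.6616*o^4 - 23.69*o^3 - 33.1409*o^2 - 17.474*o - 3.0551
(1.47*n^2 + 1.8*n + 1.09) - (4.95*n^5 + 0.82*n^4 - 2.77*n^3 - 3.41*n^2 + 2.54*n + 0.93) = -4.95*n^5 - 0.82*n^4 + 2.77*n^3 + 4.88*n^2 - 0.74*n + 0.16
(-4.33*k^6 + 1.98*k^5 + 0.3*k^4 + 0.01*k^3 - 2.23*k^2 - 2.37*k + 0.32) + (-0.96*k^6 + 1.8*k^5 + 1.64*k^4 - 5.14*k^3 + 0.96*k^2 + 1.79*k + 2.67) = -5.29*k^6 + 3.78*k^5 + 1.94*k^4 - 5.13*k^3 - 1.27*k^2 - 0.58*k + 2.99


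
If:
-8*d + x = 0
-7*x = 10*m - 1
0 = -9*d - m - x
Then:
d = -1/114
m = 17/114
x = -4/57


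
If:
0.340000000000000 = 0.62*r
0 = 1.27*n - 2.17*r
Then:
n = 0.94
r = 0.55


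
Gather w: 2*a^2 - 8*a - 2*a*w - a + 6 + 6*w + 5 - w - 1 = 2*a^2 - 9*a + w*(5 - 2*a) + 10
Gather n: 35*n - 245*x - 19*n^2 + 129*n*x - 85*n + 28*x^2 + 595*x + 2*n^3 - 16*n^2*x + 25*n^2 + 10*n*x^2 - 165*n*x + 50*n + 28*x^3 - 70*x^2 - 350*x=2*n^3 + n^2*(6 - 16*x) + n*(10*x^2 - 36*x) + 28*x^3 - 42*x^2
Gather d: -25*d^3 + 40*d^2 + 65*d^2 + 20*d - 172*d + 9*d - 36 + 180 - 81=-25*d^3 + 105*d^2 - 143*d + 63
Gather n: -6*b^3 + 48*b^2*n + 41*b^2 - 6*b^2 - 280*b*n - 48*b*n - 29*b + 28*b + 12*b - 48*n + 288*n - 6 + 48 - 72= -6*b^3 + 35*b^2 + 11*b + n*(48*b^2 - 328*b + 240) - 30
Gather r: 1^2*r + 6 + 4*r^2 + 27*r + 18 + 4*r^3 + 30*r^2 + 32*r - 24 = 4*r^3 + 34*r^2 + 60*r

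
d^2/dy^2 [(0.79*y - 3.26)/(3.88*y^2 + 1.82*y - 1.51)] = ((22.422 - 18.3912*y)*(3.88*y^2 + 1.82*y - 1.51) + (0.79*y - 3.26)*(7.76*y + 1.82)*(15.52*y + 3.64))/(3.88*y^2 + 1.82*y - 1.51)^3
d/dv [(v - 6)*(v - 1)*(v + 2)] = 3*v^2 - 10*v - 8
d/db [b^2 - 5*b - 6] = 2*b - 5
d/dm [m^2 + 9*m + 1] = 2*m + 9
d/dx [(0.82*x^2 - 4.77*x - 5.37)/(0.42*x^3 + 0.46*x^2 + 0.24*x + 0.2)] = (-0.3444*x^4 + 4.0068*x^3 + 9.1572*x^2 + 5.2684*x + 0.3348)/(0.1764*x^6 + 0.3864*x^5 + 0.4132*x^4 + 0.3888*x^3 + 0.2416*x^2 + 0.096*x + 0.04)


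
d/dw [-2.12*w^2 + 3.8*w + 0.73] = 3.8 - 4.24*w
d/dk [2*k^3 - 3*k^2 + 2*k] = 6*k^2 - 6*k + 2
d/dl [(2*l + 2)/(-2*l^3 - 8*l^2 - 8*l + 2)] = (-l^3 - 4*l^2 - 4*l + (l + 1)*(3*l^2 + 8*l + 4) + 1)/(l^3 + 4*l^2 + 4*l - 1)^2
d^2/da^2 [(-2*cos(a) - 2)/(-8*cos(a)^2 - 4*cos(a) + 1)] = 2*(-144*(1 - cos(2*a))^2*cos(a) - 56*(1 - cos(2*a))^2 + 255*cos(a) - 58*cos(2*a) - 132*cos(3*a) + 32*cos(5*a) + 222)/(4*cos(a) + 4*cos(2*a) + 3)^3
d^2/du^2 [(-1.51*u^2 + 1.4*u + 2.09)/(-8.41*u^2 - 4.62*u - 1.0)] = (-315.378364*u^3 - 963.124974*u^2 - 416.587668*u - 38.109792)/(594.823321*u^6 + 980.291466*u^5 + 750.703512*u^4 + 331.736328*u^3 + 89.2632*u^2 + 13.86*u + 1.0)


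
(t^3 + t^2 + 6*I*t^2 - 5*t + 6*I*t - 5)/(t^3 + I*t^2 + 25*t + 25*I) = (t + 1)/(t - 5*I)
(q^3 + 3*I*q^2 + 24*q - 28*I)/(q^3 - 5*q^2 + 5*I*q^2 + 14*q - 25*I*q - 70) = (q - 2*I)/(q - 5)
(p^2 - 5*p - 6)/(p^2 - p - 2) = (p - 6)/(p - 2)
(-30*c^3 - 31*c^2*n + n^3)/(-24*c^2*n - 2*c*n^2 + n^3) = (5*c^2 + 6*c*n + n^2)/(n*(4*c + n))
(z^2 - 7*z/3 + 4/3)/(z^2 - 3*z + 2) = (z - 4/3)/(z - 2)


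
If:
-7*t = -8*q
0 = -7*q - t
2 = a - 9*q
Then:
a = 2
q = 0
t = 0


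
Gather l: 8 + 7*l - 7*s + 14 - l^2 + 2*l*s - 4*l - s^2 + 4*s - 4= -l^2 + l*(2*s + 3) - s^2 - 3*s + 18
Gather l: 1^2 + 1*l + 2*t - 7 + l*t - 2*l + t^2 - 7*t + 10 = l*(t - 1) + t^2 - 5*t + 4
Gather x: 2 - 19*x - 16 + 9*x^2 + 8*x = 9*x^2 - 11*x - 14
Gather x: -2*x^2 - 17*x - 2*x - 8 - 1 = -2*x^2 - 19*x - 9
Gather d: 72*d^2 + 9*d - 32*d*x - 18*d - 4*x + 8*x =72*d^2 + d*(-32*x - 9) + 4*x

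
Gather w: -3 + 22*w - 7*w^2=-7*w^2 + 22*w - 3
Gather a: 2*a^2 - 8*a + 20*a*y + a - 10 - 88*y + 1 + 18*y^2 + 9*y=2*a^2 + a*(20*y - 7) + 18*y^2 - 79*y - 9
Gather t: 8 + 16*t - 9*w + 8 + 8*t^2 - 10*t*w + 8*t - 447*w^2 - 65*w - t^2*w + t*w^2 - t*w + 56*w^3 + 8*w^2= t^2*(8 - w) + t*(w^2 - 11*w + 24) + 56*w^3 - 439*w^2 - 74*w + 16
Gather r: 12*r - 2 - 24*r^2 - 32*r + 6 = -24*r^2 - 20*r + 4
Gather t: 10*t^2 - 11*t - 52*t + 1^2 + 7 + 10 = 10*t^2 - 63*t + 18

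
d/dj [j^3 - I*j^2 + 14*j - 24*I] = 3*j^2 - 2*I*j + 14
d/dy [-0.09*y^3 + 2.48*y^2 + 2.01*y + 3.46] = -0.27*y^2 + 4.96*y + 2.01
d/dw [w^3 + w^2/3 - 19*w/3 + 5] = 3*w^2 + 2*w/3 - 19/3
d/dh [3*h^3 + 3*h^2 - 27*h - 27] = 9*h^2 + 6*h - 27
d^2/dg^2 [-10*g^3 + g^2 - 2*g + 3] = 2 - 60*g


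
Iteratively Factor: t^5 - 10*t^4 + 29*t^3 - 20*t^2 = (t - 4)*(t^4 - 6*t^3 + 5*t^2) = t*(t - 4)*(t^3 - 6*t^2 + 5*t) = t*(t - 4)*(t - 1)*(t^2 - 5*t) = t^2*(t - 4)*(t - 1)*(t - 5)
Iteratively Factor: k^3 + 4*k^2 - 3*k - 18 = (k + 3)*(k^2 + k - 6) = (k + 3)^2*(k - 2)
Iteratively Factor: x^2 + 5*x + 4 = (x + 1)*(x + 4)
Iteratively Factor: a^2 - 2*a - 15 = (a - 5)*(a + 3)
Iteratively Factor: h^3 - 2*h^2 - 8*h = (h - 4)*(h^2 + 2*h) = h*(h - 4)*(h + 2)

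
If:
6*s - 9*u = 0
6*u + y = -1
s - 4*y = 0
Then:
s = -4/17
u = -8/51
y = -1/17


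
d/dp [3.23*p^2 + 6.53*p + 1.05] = 6.46*p + 6.53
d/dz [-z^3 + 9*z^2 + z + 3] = -3*z^2 + 18*z + 1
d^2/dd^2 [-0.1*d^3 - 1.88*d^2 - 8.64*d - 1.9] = -0.6*d - 3.76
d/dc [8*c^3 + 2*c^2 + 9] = 4*c*(6*c + 1)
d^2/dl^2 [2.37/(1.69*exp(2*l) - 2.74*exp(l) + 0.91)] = ((6.4938 - 16.0212*exp(l))*(1.69*exp(2*l) - 2.74*exp(l) + 0.91) + 2.37*(3.38*exp(l) - 2.74)*(6.76*exp(l) - 5.48)*exp(l))*exp(l)/(1.69*exp(2*l) - 2.74*exp(l) + 0.91)^3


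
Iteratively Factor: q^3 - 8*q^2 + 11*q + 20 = (q - 4)*(q^2 - 4*q - 5) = (q - 5)*(q - 4)*(q + 1)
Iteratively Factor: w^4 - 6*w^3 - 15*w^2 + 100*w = (w - 5)*(w^3 - w^2 - 20*w) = (w - 5)^2*(w^2 + 4*w) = w*(w - 5)^2*(w + 4)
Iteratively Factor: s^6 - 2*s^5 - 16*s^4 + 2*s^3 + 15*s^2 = (s + 1)*(s^5 - 3*s^4 - 13*s^3 + 15*s^2) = s*(s + 1)*(s^4 - 3*s^3 - 13*s^2 + 15*s) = s^2*(s + 1)*(s^3 - 3*s^2 - 13*s + 15) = s^2*(s - 5)*(s + 1)*(s^2 + 2*s - 3) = s^2*(s - 5)*(s + 1)*(s + 3)*(s - 1)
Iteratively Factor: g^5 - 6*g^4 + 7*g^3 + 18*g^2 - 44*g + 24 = (g - 1)*(g^4 - 5*g^3 + 2*g^2 + 20*g - 24) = (g - 3)*(g - 1)*(g^3 - 2*g^2 - 4*g + 8) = (g - 3)*(g - 2)*(g - 1)*(g^2 - 4) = (g - 3)*(g - 2)*(g - 1)*(g + 2)*(g - 2)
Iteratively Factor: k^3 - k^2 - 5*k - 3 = (k - 3)*(k^2 + 2*k + 1) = (k - 3)*(k + 1)*(k + 1)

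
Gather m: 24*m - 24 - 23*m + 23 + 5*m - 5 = 6*m - 6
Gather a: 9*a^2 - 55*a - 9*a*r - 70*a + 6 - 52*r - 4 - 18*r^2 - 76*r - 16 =9*a^2 + a*(-9*r - 125) - 18*r^2 - 128*r - 14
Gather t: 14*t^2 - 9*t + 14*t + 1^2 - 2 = 14*t^2 + 5*t - 1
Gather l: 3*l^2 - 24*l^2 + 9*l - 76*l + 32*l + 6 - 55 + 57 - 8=-21*l^2 - 35*l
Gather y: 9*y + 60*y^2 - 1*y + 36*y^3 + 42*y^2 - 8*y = 36*y^3 + 102*y^2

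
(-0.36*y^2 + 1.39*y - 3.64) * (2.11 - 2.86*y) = 1.0296*y^3 - 4.735*y^2 + 13.3433*y - 7.6804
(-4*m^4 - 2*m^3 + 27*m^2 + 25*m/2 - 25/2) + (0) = -4*m^4 - 2*m^3 + 27*m^2 + 25*m/2 - 25/2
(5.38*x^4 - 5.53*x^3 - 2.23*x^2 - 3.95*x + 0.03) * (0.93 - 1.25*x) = -6.725*x^5 + 11.9159*x^4 - 2.3554*x^3 + 2.8636*x^2 - 3.711*x + 0.0279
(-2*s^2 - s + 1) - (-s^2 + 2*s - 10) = -s^2 - 3*s + 11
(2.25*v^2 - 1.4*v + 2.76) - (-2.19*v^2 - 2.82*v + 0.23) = 4.44*v^2 + 1.42*v + 2.53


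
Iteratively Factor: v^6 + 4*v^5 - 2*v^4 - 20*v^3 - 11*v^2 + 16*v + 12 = (v + 1)*(v^5 + 3*v^4 - 5*v^3 - 15*v^2 + 4*v + 12) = (v - 2)*(v + 1)*(v^4 + 5*v^3 + 5*v^2 - 5*v - 6) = (v - 2)*(v + 1)*(v + 2)*(v^3 + 3*v^2 - v - 3) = (v - 2)*(v - 1)*(v + 1)*(v + 2)*(v^2 + 4*v + 3) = (v - 2)*(v - 1)*(v + 1)*(v + 2)*(v + 3)*(v + 1)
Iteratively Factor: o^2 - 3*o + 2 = (o - 1)*(o - 2)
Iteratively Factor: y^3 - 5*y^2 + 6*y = (y)*(y^2 - 5*y + 6) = y*(y - 3)*(y - 2)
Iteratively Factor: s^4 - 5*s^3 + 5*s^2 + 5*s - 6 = (s - 1)*(s^3 - 4*s^2 + s + 6) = (s - 1)*(s + 1)*(s^2 - 5*s + 6) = (s - 2)*(s - 1)*(s + 1)*(s - 3)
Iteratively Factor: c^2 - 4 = (c - 2)*(c + 2)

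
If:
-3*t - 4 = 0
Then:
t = -4/3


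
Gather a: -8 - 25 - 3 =-36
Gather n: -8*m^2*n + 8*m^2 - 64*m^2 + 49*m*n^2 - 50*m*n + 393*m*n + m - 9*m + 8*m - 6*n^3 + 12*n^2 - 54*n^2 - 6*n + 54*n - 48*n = -56*m^2 - 6*n^3 + n^2*(49*m - 42) + n*(-8*m^2 + 343*m)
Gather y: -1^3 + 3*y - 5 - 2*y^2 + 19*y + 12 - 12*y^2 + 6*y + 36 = -14*y^2 + 28*y + 42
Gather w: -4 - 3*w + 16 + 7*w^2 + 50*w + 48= 7*w^2 + 47*w + 60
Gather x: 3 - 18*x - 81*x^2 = -81*x^2 - 18*x + 3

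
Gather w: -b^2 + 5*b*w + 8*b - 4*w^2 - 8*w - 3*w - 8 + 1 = -b^2 + 8*b - 4*w^2 + w*(5*b - 11) - 7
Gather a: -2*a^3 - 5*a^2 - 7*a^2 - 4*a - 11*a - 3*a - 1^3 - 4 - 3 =-2*a^3 - 12*a^2 - 18*a - 8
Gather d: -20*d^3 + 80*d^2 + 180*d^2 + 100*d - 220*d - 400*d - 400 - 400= -20*d^3 + 260*d^2 - 520*d - 800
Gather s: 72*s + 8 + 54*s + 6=126*s + 14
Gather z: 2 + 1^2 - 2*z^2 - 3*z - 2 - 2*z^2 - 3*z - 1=-4*z^2 - 6*z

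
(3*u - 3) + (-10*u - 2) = -7*u - 5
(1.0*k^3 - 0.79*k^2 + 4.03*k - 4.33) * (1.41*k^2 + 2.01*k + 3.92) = 1.41*k^5 + 0.8961*k^4 + 8.0144*k^3 - 1.1018*k^2 + 7.0943*k - 16.9736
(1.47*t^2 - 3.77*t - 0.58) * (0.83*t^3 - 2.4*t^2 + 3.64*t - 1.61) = 1.2201*t^5 - 6.6571*t^4 + 13.9174*t^3 - 14.6975*t^2 + 3.9585*t + 0.9338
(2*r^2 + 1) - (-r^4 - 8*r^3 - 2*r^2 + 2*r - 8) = r^4 + 8*r^3 + 4*r^2 - 2*r + 9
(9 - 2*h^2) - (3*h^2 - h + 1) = -5*h^2 + h + 8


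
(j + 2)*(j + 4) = j^2 + 6*j + 8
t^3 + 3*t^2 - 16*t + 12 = (t - 2)*(t - 1)*(t + 6)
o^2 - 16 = (o - 4)*(o + 4)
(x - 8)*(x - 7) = x^2 - 15*x + 56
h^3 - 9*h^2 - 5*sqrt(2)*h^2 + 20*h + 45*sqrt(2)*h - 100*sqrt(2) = (h - 5)*(h - 4)*(h - 5*sqrt(2))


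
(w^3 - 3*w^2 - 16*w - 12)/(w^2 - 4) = (w^2 - 5*w - 6)/(w - 2)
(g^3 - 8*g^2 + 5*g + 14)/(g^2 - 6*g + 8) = (g^2 - 6*g - 7)/(g - 4)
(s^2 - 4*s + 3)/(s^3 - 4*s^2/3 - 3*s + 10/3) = 3*(s - 3)/(3*s^2 - s - 10)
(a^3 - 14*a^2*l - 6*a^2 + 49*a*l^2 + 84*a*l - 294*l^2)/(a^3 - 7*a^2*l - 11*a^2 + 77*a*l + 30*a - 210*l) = (a - 7*l)/(a - 5)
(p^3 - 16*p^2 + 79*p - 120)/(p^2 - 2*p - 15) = (p^2 - 11*p + 24)/(p + 3)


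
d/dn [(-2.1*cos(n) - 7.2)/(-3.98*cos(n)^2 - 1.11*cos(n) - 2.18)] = (8.358*cos(n)^2 + 57.312*cos(n) + 3.414)*sin(n)/(15.8404*cos(n)^4 + 8.8356*cos(n)^3 + 18.5849*cos(n)^2 + 4.8396*cos(n) + 4.7524)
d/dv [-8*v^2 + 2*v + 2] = 2 - 16*v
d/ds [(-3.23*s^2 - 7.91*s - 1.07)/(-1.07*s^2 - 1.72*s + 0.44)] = (-2.9081*s^2 - 5.1322*s - 5.3208)/(1.1449*s^4 + 3.6808*s^3 + 2.0168*s^2 - 1.5136*s + 0.1936)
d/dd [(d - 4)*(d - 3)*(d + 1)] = 3*d^2 - 12*d + 5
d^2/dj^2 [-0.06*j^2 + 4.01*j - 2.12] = -0.120000000000000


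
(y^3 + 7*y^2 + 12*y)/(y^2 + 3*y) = y + 4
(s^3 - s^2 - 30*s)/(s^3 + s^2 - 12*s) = (s^2 - s - 30)/(s^2 + s - 12)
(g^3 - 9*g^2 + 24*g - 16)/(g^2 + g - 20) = (g^2 - 5*g + 4)/(g + 5)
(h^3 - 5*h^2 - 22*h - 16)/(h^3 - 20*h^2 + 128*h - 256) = (h^2 + 3*h + 2)/(h^2 - 12*h + 32)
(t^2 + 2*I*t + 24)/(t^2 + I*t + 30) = (t - 4*I)/(t - 5*I)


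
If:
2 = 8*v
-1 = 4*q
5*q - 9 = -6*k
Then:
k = 41/24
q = -1/4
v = 1/4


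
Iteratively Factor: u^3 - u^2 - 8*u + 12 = (u - 2)*(u^2 + u - 6) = (u - 2)*(u + 3)*(u - 2)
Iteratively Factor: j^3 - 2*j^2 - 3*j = (j + 1)*(j^2 - 3*j) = (j - 3)*(j + 1)*(j)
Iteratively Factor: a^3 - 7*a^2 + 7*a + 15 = (a - 5)*(a^2 - 2*a - 3) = (a - 5)*(a - 3)*(a + 1)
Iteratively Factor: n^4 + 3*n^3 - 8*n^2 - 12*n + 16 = (n - 2)*(n^3 + 5*n^2 + 2*n - 8) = (n - 2)*(n + 2)*(n^2 + 3*n - 4) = (n - 2)*(n + 2)*(n + 4)*(n - 1)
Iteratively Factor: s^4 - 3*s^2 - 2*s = (s)*(s^3 - 3*s - 2) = s*(s + 1)*(s^2 - s - 2) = s*(s + 1)^2*(s - 2)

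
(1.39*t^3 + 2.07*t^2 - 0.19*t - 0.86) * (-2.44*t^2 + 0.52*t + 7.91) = -3.3916*t^5 - 4.328*t^4 + 12.5349*t^3 + 18.3733*t^2 - 1.9501*t - 6.8026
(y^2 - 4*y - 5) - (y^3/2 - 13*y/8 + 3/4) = -y^3/2 + y^2 - 19*y/8 - 23/4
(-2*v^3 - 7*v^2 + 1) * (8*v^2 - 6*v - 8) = -16*v^5 - 44*v^4 + 58*v^3 + 64*v^2 - 6*v - 8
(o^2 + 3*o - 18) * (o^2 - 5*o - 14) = o^4 - 2*o^3 - 47*o^2 + 48*o + 252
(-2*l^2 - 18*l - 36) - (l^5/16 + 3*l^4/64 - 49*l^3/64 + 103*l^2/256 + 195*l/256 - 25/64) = -l^5/16 - 3*l^4/64 + 49*l^3/64 - 615*l^2/256 - 4803*l/256 - 2279/64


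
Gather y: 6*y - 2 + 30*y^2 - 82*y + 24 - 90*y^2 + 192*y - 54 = -60*y^2 + 116*y - 32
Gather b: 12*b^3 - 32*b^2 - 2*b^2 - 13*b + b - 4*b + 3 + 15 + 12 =12*b^3 - 34*b^2 - 16*b + 30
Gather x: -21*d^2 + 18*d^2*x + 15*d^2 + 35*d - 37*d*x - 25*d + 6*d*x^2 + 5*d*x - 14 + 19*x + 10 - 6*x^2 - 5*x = -6*d^2 + 10*d + x^2*(6*d - 6) + x*(18*d^2 - 32*d + 14) - 4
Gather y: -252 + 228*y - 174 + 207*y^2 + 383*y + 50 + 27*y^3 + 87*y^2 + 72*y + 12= 27*y^3 + 294*y^2 + 683*y - 364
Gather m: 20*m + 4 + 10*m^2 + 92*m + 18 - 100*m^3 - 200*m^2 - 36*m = -100*m^3 - 190*m^2 + 76*m + 22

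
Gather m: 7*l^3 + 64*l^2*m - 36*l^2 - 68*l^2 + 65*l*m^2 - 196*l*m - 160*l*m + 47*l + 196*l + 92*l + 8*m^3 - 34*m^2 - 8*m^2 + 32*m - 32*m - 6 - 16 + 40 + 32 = 7*l^3 - 104*l^2 + 335*l + 8*m^3 + m^2*(65*l - 42) + m*(64*l^2 - 356*l) + 50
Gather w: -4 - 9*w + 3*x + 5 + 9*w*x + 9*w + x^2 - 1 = 9*w*x + x^2 + 3*x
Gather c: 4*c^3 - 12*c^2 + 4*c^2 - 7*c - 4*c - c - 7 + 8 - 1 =4*c^3 - 8*c^2 - 12*c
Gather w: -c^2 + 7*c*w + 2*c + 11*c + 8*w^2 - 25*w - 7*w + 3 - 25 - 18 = -c^2 + 13*c + 8*w^2 + w*(7*c - 32) - 40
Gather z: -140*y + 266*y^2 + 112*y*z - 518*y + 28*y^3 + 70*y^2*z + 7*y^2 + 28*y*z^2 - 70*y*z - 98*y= 28*y^3 + 273*y^2 + 28*y*z^2 - 756*y + z*(70*y^2 + 42*y)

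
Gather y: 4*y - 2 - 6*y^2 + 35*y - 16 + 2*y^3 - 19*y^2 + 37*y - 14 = 2*y^3 - 25*y^2 + 76*y - 32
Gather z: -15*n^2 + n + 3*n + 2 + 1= -15*n^2 + 4*n + 3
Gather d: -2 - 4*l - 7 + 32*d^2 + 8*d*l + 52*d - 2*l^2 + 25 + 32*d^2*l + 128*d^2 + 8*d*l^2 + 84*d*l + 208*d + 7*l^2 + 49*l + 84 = d^2*(32*l + 160) + d*(8*l^2 + 92*l + 260) + 5*l^2 + 45*l + 100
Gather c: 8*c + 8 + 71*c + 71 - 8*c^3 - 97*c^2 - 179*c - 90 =-8*c^3 - 97*c^2 - 100*c - 11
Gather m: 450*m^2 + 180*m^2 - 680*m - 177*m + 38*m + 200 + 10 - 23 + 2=630*m^2 - 819*m + 189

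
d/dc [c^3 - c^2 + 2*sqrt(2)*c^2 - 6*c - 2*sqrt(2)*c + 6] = 3*c^2 - 2*c + 4*sqrt(2)*c - 6 - 2*sqrt(2)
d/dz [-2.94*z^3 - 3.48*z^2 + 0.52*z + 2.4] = -8.82*z^2 - 6.96*z + 0.52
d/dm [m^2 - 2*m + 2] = 2*m - 2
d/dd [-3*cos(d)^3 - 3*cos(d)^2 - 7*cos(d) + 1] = (9*cos(d)^2 + 6*cos(d) + 7)*sin(d)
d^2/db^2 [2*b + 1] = 0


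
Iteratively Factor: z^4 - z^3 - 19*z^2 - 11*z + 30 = (z + 3)*(z^3 - 4*z^2 - 7*z + 10) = (z + 2)*(z + 3)*(z^2 - 6*z + 5) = (z - 1)*(z + 2)*(z + 3)*(z - 5)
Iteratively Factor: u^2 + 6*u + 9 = (u + 3)*(u + 3)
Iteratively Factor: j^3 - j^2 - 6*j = (j)*(j^2 - j - 6) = j*(j - 3)*(j + 2)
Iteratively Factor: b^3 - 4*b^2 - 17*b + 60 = (b + 4)*(b^2 - 8*b + 15) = (b - 5)*(b + 4)*(b - 3)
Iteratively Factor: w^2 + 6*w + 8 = (w + 4)*(w + 2)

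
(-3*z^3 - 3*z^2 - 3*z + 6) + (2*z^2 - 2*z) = -3*z^3 - z^2 - 5*z + 6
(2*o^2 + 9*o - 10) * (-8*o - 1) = -16*o^3 - 74*o^2 + 71*o + 10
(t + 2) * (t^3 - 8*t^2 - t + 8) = t^4 - 6*t^3 - 17*t^2 + 6*t + 16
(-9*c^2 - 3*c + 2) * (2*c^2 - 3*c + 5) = -18*c^4 + 21*c^3 - 32*c^2 - 21*c + 10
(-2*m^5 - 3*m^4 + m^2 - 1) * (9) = -18*m^5 - 27*m^4 + 9*m^2 - 9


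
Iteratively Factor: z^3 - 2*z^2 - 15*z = (z - 5)*(z^2 + 3*z) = (z - 5)*(z + 3)*(z)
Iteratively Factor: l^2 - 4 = (l + 2)*(l - 2)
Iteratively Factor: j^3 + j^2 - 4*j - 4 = (j - 2)*(j^2 + 3*j + 2) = (j - 2)*(j + 2)*(j + 1)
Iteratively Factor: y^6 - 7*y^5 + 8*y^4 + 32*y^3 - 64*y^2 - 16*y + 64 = (y - 4)*(y^5 - 3*y^4 - 4*y^3 + 16*y^2 - 16) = (y - 4)*(y - 2)*(y^4 - y^3 - 6*y^2 + 4*y + 8) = (y - 4)*(y - 2)^2*(y^3 + y^2 - 4*y - 4) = (y - 4)*(y - 2)^3*(y^2 + 3*y + 2) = (y - 4)*(y - 2)^3*(y + 2)*(y + 1)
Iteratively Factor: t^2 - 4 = (t - 2)*(t + 2)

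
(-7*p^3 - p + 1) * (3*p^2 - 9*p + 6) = -21*p^5 + 63*p^4 - 45*p^3 + 12*p^2 - 15*p + 6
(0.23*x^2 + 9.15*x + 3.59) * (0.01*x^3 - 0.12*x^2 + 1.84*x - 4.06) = 0.0023*x^5 + 0.0639*x^4 - 0.6389*x^3 + 15.4714*x^2 - 30.5434*x - 14.5754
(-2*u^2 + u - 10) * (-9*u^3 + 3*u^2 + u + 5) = 18*u^5 - 15*u^4 + 91*u^3 - 39*u^2 - 5*u - 50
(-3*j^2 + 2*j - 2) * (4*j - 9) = -12*j^3 + 35*j^2 - 26*j + 18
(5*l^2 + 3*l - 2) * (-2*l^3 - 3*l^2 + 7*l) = -10*l^5 - 21*l^4 + 30*l^3 + 27*l^2 - 14*l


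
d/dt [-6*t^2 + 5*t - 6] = 5 - 12*t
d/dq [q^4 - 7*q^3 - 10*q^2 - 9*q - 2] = 4*q^3 - 21*q^2 - 20*q - 9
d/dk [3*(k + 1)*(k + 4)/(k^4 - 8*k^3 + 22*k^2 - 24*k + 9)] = 3*(-2*k^3 - 15*k^2 + 10*k + 47)/(k^6 - 12*k^5 + 57*k^4 - 136*k^3 + 171*k^2 - 108*k + 27)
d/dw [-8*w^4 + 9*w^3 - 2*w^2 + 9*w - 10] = -32*w^3 + 27*w^2 - 4*w + 9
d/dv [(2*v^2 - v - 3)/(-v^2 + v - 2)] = (v^2 - 14*v + 5)/(v^4 - 2*v^3 + 5*v^2 - 4*v + 4)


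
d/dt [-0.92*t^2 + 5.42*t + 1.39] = 5.42 - 1.84*t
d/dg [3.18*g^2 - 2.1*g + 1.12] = 6.36*g - 2.1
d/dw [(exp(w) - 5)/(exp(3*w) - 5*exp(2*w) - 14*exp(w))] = 2*(-exp(3*w) + 10*exp(2*w) - 25*exp(w) - 35)*exp(-w)/(exp(4*w) - 10*exp(3*w) - 3*exp(2*w) + 140*exp(w) + 196)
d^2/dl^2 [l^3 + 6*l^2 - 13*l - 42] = 6*l + 12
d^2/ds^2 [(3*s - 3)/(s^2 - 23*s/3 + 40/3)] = 18*((26 - 9*s)*(3*s^2 - 23*s + 40) + (s - 1)*(6*s - 23)^2)/(3*s^2 - 23*s + 40)^3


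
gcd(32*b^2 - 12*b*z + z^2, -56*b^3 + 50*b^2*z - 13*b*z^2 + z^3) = -4*b + z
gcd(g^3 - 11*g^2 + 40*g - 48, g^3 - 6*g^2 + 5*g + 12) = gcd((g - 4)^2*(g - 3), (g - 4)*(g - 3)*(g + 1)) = g^2 - 7*g + 12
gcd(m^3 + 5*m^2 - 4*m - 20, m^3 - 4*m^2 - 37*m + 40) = m + 5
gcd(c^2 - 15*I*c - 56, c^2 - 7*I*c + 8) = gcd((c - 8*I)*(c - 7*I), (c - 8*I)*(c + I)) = c - 8*I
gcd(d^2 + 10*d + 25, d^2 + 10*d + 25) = d^2 + 10*d + 25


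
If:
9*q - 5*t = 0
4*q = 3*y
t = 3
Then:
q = 5/3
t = 3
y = 20/9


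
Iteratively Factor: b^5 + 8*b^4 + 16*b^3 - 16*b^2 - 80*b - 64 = (b + 2)*(b^4 + 6*b^3 + 4*b^2 - 24*b - 32) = (b + 2)*(b + 4)*(b^3 + 2*b^2 - 4*b - 8) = (b - 2)*(b + 2)*(b + 4)*(b^2 + 4*b + 4) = (b - 2)*(b + 2)^2*(b + 4)*(b + 2)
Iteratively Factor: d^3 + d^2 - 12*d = (d - 3)*(d^2 + 4*d) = d*(d - 3)*(d + 4)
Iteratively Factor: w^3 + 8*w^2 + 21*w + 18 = (w + 3)*(w^2 + 5*w + 6) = (w + 3)^2*(w + 2)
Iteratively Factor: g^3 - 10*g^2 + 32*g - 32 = (g - 4)*(g^2 - 6*g + 8) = (g - 4)^2*(g - 2)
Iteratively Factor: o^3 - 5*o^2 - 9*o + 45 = (o + 3)*(o^2 - 8*o + 15) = (o - 5)*(o + 3)*(o - 3)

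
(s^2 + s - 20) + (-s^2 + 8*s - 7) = 9*s - 27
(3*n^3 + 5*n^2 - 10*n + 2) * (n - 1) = 3*n^4 + 2*n^3 - 15*n^2 + 12*n - 2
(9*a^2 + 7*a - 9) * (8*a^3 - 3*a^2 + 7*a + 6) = 72*a^5 + 29*a^4 - 30*a^3 + 130*a^2 - 21*a - 54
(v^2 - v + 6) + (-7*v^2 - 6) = -6*v^2 - v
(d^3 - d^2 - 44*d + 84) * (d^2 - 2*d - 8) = d^5 - 3*d^4 - 50*d^3 + 180*d^2 + 184*d - 672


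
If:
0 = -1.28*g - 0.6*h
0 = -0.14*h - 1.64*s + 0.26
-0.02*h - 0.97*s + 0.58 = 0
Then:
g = 3.18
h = -6.79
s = 0.74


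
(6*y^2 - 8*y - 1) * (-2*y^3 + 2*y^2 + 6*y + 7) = -12*y^5 + 28*y^4 + 22*y^3 - 8*y^2 - 62*y - 7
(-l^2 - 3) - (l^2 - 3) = -2*l^2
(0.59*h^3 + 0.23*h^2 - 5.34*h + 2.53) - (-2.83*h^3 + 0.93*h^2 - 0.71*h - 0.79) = 3.42*h^3 - 0.7*h^2 - 4.63*h + 3.32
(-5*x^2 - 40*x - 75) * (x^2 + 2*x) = -5*x^4 - 50*x^3 - 155*x^2 - 150*x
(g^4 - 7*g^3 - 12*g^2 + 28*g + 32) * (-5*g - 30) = -5*g^5 + 5*g^4 + 270*g^3 + 220*g^2 - 1000*g - 960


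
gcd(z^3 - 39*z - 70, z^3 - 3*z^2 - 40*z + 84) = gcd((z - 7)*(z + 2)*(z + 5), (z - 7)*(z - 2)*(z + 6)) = z - 7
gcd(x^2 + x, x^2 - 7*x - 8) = x + 1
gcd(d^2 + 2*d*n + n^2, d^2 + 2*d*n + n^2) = d^2 + 2*d*n + n^2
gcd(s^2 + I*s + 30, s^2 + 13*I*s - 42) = s + 6*I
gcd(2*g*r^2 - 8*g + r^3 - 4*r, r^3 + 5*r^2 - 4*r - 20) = r^2 - 4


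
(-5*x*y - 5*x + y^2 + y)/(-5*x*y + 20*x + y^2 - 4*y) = (y + 1)/(y - 4)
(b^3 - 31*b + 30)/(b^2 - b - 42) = (b^2 - 6*b + 5)/(b - 7)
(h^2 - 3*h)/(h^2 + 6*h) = (h - 3)/(h + 6)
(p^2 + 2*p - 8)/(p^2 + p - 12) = (p - 2)/(p - 3)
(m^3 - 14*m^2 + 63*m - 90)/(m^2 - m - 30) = (m^2 - 8*m + 15)/(m + 5)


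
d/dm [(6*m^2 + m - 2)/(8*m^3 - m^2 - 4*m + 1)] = (-48*m^4 - 16*m^3 + 25*m^2 + 8*m - 7)/(64*m^6 - 16*m^5 - 63*m^4 + 24*m^3 + 14*m^2 - 8*m + 1)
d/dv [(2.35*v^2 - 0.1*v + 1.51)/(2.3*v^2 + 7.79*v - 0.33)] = (18.5365*v^2 - 8.497*v - 11.7299)/(5.29*v^4 + 35.834*v^3 + 59.1661*v^2 - 5.1414*v + 0.1089)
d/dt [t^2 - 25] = 2*t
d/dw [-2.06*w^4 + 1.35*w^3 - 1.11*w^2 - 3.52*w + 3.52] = -8.24*w^3 + 4.05*w^2 - 2.22*w - 3.52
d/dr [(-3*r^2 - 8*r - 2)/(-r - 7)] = 3*(r^2 + 14*r + 18)/(r^2 + 14*r + 49)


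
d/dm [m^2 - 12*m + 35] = 2*m - 12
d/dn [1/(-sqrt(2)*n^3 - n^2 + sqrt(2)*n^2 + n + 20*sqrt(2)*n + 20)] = (3*sqrt(2)*n^2 - 2*sqrt(2)*n + 2*n - 20*sqrt(2) - 1)/(-sqrt(2)*n^3 - n^2 + sqrt(2)*n^2 + n + 20*sqrt(2)*n + 20)^2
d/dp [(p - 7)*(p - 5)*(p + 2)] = 3*p^2 - 20*p + 11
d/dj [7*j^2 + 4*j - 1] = 14*j + 4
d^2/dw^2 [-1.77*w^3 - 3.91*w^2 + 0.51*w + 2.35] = -10.62*w - 7.82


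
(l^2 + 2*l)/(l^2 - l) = (l + 2)/(l - 1)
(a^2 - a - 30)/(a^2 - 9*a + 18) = (a + 5)/(a - 3)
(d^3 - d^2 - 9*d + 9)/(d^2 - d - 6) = (d^2 + 2*d - 3)/(d + 2)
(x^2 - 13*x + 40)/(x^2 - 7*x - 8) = (x - 5)/(x + 1)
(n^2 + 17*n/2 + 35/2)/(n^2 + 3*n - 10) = (n + 7/2)/(n - 2)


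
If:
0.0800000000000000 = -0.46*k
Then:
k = -0.17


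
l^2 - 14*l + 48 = (l - 8)*(l - 6)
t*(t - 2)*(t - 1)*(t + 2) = t^4 - t^3 - 4*t^2 + 4*t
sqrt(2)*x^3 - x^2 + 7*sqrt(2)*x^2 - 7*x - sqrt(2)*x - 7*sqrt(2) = (x + 7)*(x - sqrt(2))*(sqrt(2)*x + 1)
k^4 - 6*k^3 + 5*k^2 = k^2*(k - 5)*(k - 1)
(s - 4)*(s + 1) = s^2 - 3*s - 4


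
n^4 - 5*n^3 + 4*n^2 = n^2*(n - 4)*(n - 1)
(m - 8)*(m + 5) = m^2 - 3*m - 40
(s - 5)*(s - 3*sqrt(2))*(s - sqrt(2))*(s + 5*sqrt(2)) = s^4 - 5*s^3 + sqrt(2)*s^3 - 34*s^2 - 5*sqrt(2)*s^2 + 30*sqrt(2)*s + 170*s - 150*sqrt(2)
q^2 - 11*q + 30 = (q - 6)*(q - 5)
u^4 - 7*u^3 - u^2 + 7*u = u*(u - 7)*(u - 1)*(u + 1)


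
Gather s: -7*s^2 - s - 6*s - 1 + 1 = -7*s^2 - 7*s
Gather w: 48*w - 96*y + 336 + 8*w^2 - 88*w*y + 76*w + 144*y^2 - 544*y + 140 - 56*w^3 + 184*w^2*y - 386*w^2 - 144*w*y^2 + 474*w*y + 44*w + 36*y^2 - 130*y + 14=-56*w^3 + w^2*(184*y - 378) + w*(-144*y^2 + 386*y + 168) + 180*y^2 - 770*y + 490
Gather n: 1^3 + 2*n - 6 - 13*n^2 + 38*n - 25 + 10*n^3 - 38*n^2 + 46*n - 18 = 10*n^3 - 51*n^2 + 86*n - 48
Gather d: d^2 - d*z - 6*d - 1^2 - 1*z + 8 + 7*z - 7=d^2 + d*(-z - 6) + 6*z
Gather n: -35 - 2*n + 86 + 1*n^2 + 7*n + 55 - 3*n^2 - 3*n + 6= -2*n^2 + 2*n + 112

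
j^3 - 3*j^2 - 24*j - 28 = (j - 7)*(j + 2)^2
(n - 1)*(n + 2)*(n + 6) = n^3 + 7*n^2 + 4*n - 12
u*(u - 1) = u^2 - u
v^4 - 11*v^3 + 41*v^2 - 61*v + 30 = (v - 5)*(v - 3)*(v - 2)*(v - 1)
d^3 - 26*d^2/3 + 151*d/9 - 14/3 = (d - 6)*(d - 7/3)*(d - 1/3)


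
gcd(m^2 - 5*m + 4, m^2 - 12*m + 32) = m - 4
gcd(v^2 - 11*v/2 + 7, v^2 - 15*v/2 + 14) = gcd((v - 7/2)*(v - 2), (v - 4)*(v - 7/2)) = v - 7/2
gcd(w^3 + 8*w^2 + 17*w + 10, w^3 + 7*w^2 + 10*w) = w^2 + 7*w + 10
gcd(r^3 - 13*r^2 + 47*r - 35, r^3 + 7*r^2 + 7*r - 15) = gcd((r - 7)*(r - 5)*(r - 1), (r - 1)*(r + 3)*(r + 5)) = r - 1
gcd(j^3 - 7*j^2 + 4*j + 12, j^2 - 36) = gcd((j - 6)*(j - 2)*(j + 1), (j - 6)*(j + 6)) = j - 6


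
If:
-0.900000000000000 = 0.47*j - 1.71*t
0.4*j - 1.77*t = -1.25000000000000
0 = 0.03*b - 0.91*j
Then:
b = 111.67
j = 3.68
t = 1.54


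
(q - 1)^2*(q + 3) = q^3 + q^2 - 5*q + 3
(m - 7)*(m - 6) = m^2 - 13*m + 42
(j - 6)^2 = j^2 - 12*j + 36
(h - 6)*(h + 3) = h^2 - 3*h - 18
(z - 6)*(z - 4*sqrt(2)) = z^2 - 6*z - 4*sqrt(2)*z + 24*sqrt(2)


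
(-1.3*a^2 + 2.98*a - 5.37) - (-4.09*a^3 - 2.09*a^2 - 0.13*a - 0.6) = 4.09*a^3 + 0.79*a^2 + 3.11*a - 4.77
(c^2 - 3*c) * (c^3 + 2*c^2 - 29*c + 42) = c^5 - c^4 - 35*c^3 + 129*c^2 - 126*c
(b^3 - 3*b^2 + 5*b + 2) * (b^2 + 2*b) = b^5 - b^4 - b^3 + 12*b^2 + 4*b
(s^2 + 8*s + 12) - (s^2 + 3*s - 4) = 5*s + 16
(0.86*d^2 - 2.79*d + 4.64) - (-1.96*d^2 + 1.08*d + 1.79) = 2.82*d^2 - 3.87*d + 2.85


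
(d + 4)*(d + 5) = d^2 + 9*d + 20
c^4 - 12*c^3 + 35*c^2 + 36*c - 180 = (c - 6)*(c - 5)*(c - 3)*(c + 2)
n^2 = n^2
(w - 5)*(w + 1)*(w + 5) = w^3 + w^2 - 25*w - 25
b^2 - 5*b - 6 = (b - 6)*(b + 1)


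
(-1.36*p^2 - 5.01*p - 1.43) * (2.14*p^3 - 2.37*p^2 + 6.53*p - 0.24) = -2.9104*p^5 - 7.4982*p^4 - 0.0673000000000012*p^3 - 28.9998*p^2 - 8.1355*p + 0.3432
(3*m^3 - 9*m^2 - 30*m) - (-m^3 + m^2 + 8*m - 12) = 4*m^3 - 10*m^2 - 38*m + 12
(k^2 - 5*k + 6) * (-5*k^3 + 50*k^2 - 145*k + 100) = -5*k^5 + 75*k^4 - 425*k^3 + 1125*k^2 - 1370*k + 600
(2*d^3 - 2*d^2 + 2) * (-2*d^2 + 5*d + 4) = -4*d^5 + 14*d^4 - 2*d^3 - 12*d^2 + 10*d + 8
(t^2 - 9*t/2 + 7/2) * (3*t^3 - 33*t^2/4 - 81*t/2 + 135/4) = 3*t^5 - 87*t^4/4 + 57*t^3/8 + 1497*t^2/8 - 2349*t/8 + 945/8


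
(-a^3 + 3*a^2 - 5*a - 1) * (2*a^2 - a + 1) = -2*a^5 + 7*a^4 - 14*a^3 + 6*a^2 - 4*a - 1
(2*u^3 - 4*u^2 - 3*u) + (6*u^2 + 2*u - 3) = 2*u^3 + 2*u^2 - u - 3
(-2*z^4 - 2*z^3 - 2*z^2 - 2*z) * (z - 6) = -2*z^5 + 10*z^4 + 10*z^3 + 10*z^2 + 12*z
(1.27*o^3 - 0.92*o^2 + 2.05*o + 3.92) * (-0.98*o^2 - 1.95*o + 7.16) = -1.2446*o^5 - 1.5749*o^4 + 8.8782*o^3 - 14.4263*o^2 + 7.034*o + 28.0672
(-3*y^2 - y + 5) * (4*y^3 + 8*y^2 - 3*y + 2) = -12*y^5 - 28*y^4 + 21*y^3 + 37*y^2 - 17*y + 10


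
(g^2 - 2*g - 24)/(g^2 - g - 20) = (g - 6)/(g - 5)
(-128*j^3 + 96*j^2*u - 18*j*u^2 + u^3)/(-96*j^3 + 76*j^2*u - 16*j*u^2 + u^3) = (-8*j + u)/(-6*j + u)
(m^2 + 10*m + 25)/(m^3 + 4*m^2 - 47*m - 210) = (m + 5)/(m^2 - m - 42)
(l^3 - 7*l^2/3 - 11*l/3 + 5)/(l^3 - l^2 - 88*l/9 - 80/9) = 3*(l^2 - 4*l + 3)/(3*l^2 - 8*l - 16)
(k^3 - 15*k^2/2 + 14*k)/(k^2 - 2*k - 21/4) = 2*k*(k - 4)/(2*k + 3)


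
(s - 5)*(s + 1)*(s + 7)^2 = s^4 + 10*s^3 - 12*s^2 - 266*s - 245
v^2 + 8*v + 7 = (v + 1)*(v + 7)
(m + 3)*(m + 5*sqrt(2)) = m^2 + 3*m + 5*sqrt(2)*m + 15*sqrt(2)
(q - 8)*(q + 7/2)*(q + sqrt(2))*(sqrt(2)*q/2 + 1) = sqrt(2)*q^4/2 - 9*sqrt(2)*q^3/4 + 2*q^3 - 13*sqrt(2)*q^2 - 9*q^2 - 56*q - 9*sqrt(2)*q/2 - 28*sqrt(2)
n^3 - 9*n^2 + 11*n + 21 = (n - 7)*(n - 3)*(n + 1)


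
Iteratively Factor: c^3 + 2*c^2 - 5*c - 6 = (c + 1)*(c^2 + c - 6) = (c - 2)*(c + 1)*(c + 3)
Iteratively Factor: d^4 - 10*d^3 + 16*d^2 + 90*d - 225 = (d - 3)*(d^3 - 7*d^2 - 5*d + 75) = (d - 5)*(d - 3)*(d^2 - 2*d - 15) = (d - 5)^2*(d - 3)*(d + 3)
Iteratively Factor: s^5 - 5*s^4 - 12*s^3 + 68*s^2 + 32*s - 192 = (s - 2)*(s^4 - 3*s^3 - 18*s^2 + 32*s + 96) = (s - 2)*(s + 3)*(s^3 - 6*s^2 + 32) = (s - 4)*(s - 2)*(s + 3)*(s^2 - 2*s - 8) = (s - 4)*(s - 2)*(s + 2)*(s + 3)*(s - 4)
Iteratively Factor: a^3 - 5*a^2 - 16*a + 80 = (a + 4)*(a^2 - 9*a + 20) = (a - 4)*(a + 4)*(a - 5)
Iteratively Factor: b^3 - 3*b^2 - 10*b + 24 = (b + 3)*(b^2 - 6*b + 8) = (b - 2)*(b + 3)*(b - 4)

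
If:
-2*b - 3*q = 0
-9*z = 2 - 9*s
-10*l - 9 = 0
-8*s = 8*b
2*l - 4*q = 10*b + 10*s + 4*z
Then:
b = 41/300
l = -9/10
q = -41/450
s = -41/300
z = -323/900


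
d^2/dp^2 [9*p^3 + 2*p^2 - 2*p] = 54*p + 4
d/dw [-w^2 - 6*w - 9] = -2*w - 6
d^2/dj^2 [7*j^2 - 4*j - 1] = 14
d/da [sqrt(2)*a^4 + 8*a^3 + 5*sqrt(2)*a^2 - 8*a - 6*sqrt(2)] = 4*sqrt(2)*a^3 + 24*a^2 + 10*sqrt(2)*a - 8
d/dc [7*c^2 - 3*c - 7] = 14*c - 3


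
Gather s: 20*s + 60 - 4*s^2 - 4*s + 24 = -4*s^2 + 16*s + 84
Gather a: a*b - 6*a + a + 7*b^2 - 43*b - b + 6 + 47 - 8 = a*(b - 5) + 7*b^2 - 44*b + 45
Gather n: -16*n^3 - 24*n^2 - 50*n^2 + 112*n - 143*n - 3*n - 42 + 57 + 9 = -16*n^3 - 74*n^2 - 34*n + 24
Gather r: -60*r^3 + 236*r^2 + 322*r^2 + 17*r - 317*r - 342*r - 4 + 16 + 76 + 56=-60*r^3 + 558*r^2 - 642*r + 144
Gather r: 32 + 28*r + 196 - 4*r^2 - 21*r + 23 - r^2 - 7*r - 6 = 245 - 5*r^2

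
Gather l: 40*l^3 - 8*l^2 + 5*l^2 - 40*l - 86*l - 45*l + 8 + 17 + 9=40*l^3 - 3*l^2 - 171*l + 34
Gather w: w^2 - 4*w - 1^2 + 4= w^2 - 4*w + 3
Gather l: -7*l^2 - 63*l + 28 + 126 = -7*l^2 - 63*l + 154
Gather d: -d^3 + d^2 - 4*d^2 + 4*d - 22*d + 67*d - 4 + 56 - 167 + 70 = -d^3 - 3*d^2 + 49*d - 45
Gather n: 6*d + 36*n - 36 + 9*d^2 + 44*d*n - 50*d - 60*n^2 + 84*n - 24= 9*d^2 - 44*d - 60*n^2 + n*(44*d + 120) - 60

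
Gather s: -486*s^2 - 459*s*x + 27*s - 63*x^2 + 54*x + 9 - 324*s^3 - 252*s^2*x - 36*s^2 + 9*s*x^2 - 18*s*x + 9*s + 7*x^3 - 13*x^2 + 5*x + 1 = -324*s^3 + s^2*(-252*x - 522) + s*(9*x^2 - 477*x + 36) + 7*x^3 - 76*x^2 + 59*x + 10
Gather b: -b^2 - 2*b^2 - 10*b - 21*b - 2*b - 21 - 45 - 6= -3*b^2 - 33*b - 72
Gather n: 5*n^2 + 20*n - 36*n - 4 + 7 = 5*n^2 - 16*n + 3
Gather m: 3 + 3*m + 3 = 3*m + 6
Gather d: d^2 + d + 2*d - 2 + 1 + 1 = d^2 + 3*d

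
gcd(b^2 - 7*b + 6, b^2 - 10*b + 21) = 1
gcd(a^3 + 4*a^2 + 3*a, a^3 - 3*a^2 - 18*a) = a^2 + 3*a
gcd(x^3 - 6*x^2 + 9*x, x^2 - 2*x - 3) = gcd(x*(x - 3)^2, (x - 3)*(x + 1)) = x - 3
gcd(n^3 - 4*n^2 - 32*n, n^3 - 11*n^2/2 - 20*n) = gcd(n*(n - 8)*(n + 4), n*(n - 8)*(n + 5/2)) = n^2 - 8*n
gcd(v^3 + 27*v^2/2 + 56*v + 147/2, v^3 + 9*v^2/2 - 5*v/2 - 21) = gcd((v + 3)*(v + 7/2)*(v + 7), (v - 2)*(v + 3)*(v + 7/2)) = v^2 + 13*v/2 + 21/2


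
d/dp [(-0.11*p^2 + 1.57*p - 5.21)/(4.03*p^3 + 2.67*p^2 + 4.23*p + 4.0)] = (0.4433*p^4 - 12.6542*p^3 + 58.3317*p^2 + 26.9414*p + 28.3183)/(16.2409*p^6 + 21.5202*p^5 + 41.2227*p^4 + 54.8282*p^3 + 39.2529*p^2 + 33.84*p + 16.0)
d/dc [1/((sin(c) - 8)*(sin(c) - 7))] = (15 - 2*sin(c))*cos(c)/((sin(c) - 8)^2*(sin(c) - 7)^2)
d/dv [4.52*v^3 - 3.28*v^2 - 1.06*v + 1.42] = 13.56*v^2 - 6.56*v - 1.06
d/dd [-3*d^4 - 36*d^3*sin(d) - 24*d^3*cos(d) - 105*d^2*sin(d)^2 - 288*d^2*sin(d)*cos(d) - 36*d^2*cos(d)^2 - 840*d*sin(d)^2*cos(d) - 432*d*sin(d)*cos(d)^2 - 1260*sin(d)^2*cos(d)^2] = 24*d^3*sin(d) - 36*d^3*cos(d) - 12*d^3 - 108*d^2*sin(d) - 69*d^2*sin(2*d) - 72*d^2*cos(d) - 288*d^2*cos(2*d) + 210*d*sin(d) - 288*d*sin(2*d) - 630*d*sin(3*d) - 108*d*cos(d) + 69*d*cos(2*d) - 324*d*cos(3*d) - 141*d - 108*sin(d) - 108*sin(3*d) - 630*sin(4*d) - 210*cos(d) + 210*cos(3*d)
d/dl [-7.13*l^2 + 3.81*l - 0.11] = 3.81 - 14.26*l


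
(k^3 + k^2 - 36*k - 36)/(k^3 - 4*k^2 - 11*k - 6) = (k + 6)/(k + 1)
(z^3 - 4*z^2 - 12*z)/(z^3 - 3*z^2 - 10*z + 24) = z*(z^2 - 4*z - 12)/(z^3 - 3*z^2 - 10*z + 24)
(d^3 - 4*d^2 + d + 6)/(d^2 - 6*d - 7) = (d^2 - 5*d + 6)/(d - 7)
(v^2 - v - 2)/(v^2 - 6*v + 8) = (v + 1)/(v - 4)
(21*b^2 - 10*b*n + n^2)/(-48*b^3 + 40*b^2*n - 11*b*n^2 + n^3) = (-7*b + n)/(16*b^2 - 8*b*n + n^2)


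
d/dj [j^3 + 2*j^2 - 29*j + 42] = 3*j^2 + 4*j - 29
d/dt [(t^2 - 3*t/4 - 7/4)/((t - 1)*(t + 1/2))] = (t^2 + 10*t - 2)/(4*t^4 - 4*t^3 - 3*t^2 + 2*t + 1)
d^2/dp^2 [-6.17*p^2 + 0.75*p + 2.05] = -12.3400000000000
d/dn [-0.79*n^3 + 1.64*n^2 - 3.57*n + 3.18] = -2.37*n^2 + 3.28*n - 3.57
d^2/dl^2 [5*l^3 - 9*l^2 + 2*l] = 30*l - 18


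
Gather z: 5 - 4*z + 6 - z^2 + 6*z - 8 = -z^2 + 2*z + 3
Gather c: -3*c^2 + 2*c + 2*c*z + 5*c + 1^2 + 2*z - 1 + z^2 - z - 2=-3*c^2 + c*(2*z + 7) + z^2 + z - 2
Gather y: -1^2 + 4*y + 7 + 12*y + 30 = 16*y + 36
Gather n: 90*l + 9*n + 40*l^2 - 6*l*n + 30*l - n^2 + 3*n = 40*l^2 + 120*l - n^2 + n*(12 - 6*l)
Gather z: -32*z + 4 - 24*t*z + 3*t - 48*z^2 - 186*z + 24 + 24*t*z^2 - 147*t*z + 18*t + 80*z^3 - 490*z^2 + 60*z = 21*t + 80*z^3 + z^2*(24*t - 538) + z*(-171*t - 158) + 28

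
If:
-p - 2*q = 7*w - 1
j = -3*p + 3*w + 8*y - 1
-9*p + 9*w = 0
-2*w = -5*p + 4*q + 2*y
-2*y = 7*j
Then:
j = -1/29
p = 65/551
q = 31/1102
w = 65/551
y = 7/58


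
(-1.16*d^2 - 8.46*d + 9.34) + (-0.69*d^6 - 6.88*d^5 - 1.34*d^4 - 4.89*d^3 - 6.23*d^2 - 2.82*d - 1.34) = -0.69*d^6 - 6.88*d^5 - 1.34*d^4 - 4.89*d^3 - 7.39*d^2 - 11.28*d + 8.0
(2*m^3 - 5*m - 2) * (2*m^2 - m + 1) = 4*m^5 - 2*m^4 - 8*m^3 + m^2 - 3*m - 2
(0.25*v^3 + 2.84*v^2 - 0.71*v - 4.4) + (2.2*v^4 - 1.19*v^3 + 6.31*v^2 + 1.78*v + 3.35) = 2.2*v^4 - 0.94*v^3 + 9.15*v^2 + 1.07*v - 1.05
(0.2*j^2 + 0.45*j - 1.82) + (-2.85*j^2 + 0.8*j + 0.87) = -2.65*j^2 + 1.25*j - 0.95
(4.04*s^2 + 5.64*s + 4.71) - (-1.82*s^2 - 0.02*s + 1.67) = 5.86*s^2 + 5.66*s + 3.04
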